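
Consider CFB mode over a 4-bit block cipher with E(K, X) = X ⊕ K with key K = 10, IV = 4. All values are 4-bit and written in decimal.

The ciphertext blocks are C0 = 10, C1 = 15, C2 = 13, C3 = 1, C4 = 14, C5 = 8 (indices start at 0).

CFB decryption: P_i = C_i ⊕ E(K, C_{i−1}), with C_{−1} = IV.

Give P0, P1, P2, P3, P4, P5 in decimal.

P0 = 4, P1 = 15, P2 = 8, P3 = 6, P4 = 5, P5 = 12

P0: E(K, 4) = 14; 10 ⊕ 14 = 4.
P1: E(K, 10) = 0; 15 ⊕ 0 = 15.
P2: E(K, 15) = 5; 13 ⊕ 5 = 8.
P3: E(K, 13) = 7; 1 ⊕ 7 = 6.
P4: E(K, 1) = 11; 14 ⊕ 11 = 5.
P5: E(K, 14) = 4; 8 ⊕ 4 = 12.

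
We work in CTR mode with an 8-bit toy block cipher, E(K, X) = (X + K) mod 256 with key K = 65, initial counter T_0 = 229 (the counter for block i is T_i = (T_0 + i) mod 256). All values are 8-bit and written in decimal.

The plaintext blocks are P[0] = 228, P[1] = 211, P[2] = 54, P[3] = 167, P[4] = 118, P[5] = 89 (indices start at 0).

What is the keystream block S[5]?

43

CTR encryption: S_i = E(K, T_i) where T_i is the counter for block i; C_i = P_i ⊕ S_i.
C[0]: T = 229, S = E(K, T) = 38; 228 ⊕ 38 = 194.
C[1]: T = 230, S = E(K, T) = 39; 211 ⊕ 39 = 244.
C[2]: T = 231, S = E(K, T) = 40; 54 ⊕ 40 = 30.
C[3]: T = 232, S = E(K, T) = 41; 167 ⊕ 41 = 142.
C[4]: T = 233, S = E(K, T) = 42; 118 ⊕ 42 = 92.
C[5]: T = 234, S = E(K, T) = 43; 89 ⊕ 43 = 114.
So S[5] = 43.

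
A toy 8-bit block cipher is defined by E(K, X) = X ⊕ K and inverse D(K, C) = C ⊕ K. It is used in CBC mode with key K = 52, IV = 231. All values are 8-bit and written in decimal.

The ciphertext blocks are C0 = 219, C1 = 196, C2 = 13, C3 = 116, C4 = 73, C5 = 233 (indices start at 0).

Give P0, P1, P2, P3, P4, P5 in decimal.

P0 = 8, P1 = 43, P2 = 253, P3 = 77, P4 = 9, P5 = 148

CBC decryption: P_i = D(K, C_i) ⊕ C_{i−1}, with C_{−1} = IV.
P0: D(K, 219) = 239; 239 ⊕ 231 = 8.
P1: D(K, 196) = 240; 240 ⊕ 219 = 43.
P2: D(K, 13) = 57; 57 ⊕ 196 = 253.
P3: D(K, 116) = 64; 64 ⊕ 13 = 77.
P4: D(K, 73) = 125; 125 ⊕ 116 = 9.
P5: D(K, 233) = 221; 221 ⊕ 73 = 148.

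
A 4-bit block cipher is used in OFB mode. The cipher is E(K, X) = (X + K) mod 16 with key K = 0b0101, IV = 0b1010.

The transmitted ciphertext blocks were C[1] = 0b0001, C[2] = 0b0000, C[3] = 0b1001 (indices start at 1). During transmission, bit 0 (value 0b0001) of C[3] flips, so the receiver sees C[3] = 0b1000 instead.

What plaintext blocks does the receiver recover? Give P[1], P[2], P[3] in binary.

OFB decryption: S_i = E(K, S_{i−1}) with S_{0} = IV; P_i = C_i ⊕ S_i.
Only C[3] changed, to 0b1000. In OFB, a change in C_i flips the same bit in P_i only; the keystream is unaffected. Decrypting the received ciphertext:
P[1]: S = E(K, 0b1010) = 0b1111; 0b0001 ⊕ 0b1111 = 0b1110.
P[2]: S = E(K, 0b1111) = 0b0100; 0b0000 ⊕ 0b0100 = 0b0100.
P[3]: S = E(K, 0b0100) = 0b1001; 0b1000 ⊕ 0b1001 = 0b0001.
Blocks that differ from the original plaintext: P[3].

P[1] = 0b1110, P[2] = 0b0100, P[3] = 0b0001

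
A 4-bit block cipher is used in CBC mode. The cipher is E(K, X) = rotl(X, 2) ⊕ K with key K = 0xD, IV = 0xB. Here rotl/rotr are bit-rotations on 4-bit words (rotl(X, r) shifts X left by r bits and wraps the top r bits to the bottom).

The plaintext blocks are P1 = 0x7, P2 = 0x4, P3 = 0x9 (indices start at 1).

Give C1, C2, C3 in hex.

C1 = 0xE, C2 = 0x7, C3 = 0x6

CBC encryption: C_i = E(K, P_i ⊕ C_{i−1}), with C_{0} = IV.
C1: P1 ⊕ 0xB = 0xC; E(K, 0xC) = 0xE.
C2: P2 ⊕ 0xE = 0xA; E(K, 0xA) = 0x7.
C3: P3 ⊕ 0x7 = 0xE; E(K, 0xE) = 0x6.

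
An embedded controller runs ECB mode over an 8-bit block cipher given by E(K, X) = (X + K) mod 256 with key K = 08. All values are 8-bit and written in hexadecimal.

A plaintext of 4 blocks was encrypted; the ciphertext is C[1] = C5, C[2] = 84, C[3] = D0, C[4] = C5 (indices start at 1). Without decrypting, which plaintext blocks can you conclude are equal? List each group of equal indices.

P[1] = P[4]

ECB encrypts each block independently with the same key, so equal ciphertext blocks imply equal plaintext blocks.
C[1] = C[4] = C5, so P[1] = P[4].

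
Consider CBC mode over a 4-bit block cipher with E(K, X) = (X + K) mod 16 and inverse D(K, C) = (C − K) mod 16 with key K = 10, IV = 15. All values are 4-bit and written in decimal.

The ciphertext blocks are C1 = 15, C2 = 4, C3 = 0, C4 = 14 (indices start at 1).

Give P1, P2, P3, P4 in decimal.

P1 = 10, P2 = 5, P3 = 2, P4 = 4

CBC decryption: P_i = D(K, C_i) ⊕ C_{i−1}, with C_{0} = IV.
P1: D(K, 15) = 5; 5 ⊕ 15 = 10.
P2: D(K, 4) = 10; 10 ⊕ 15 = 5.
P3: D(K, 0) = 6; 6 ⊕ 4 = 2.
P4: D(K, 14) = 4; 4 ⊕ 0 = 4.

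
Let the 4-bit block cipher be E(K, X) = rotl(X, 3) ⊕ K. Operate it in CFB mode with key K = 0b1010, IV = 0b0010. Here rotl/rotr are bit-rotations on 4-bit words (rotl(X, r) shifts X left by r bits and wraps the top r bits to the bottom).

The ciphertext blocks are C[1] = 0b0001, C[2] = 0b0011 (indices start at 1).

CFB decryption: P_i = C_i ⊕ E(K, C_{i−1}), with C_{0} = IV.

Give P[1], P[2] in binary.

P[1]: E(K, 0b0010) = 0b1011; 0b0001 ⊕ 0b1011 = 0b1010.
P[2]: E(K, 0b0001) = 0b0010; 0b0011 ⊕ 0b0010 = 0b0001.

P[1] = 0b1010, P[2] = 0b0001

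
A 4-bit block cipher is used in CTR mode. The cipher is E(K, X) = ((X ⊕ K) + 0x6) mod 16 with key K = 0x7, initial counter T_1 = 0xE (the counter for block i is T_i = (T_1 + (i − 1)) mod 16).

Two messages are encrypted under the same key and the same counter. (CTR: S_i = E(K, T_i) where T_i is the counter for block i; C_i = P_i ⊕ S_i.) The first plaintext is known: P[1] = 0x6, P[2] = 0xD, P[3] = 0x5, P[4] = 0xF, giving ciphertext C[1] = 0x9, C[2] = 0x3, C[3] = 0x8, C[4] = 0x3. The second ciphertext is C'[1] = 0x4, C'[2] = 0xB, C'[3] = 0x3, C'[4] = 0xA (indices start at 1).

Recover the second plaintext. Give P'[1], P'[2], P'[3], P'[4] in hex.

In CTR with a reused counter, both messages share the same keystream S_i, so C_i ⊕ C'_i = P_i ⊕ P'_i and thus P'_i = P_i ⊕ C_i ⊕ C'_i.
P'[1]: 0x6 ⊕ 0x9 ⊕ 0x4 = 0xB.
P'[2]: 0xD ⊕ 0x3 ⊕ 0xB = 0x5.
P'[3]: 0x5 ⊕ 0x8 ⊕ 0x3 = 0xE.
P'[4]: 0xF ⊕ 0x3 ⊕ 0xA = 0x6.

P'[1] = 0xB, P'[2] = 0x5, P'[3] = 0xE, P'[4] = 0x6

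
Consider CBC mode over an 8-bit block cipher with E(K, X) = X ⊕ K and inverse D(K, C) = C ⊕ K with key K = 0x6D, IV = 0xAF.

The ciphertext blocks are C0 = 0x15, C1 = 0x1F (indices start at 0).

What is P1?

CBC decryption: P_i = D(K, C_i) ⊕ C_{i−1}, with C_{−1} = IV.
P1: D(K, 0x1F) = 0x72; 0x72 ⊕ 0x15 = 0x67.

P1 = 0x67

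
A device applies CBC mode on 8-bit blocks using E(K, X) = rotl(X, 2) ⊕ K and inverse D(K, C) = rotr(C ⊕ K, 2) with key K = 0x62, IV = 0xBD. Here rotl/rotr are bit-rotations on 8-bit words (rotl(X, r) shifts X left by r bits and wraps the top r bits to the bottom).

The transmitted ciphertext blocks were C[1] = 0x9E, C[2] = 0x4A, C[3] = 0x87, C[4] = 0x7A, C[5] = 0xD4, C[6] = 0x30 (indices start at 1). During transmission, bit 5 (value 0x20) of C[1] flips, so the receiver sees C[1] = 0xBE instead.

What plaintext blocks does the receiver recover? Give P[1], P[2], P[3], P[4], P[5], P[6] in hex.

P[1] = 0x8A, P[2] = 0xB4, P[3] = 0x33, P[4] = 0x81, P[5] = 0xD7, P[6] = 0x40

CBC decryption: P_i = D(K, C_i) ⊕ C_{i−1}, with C_{0} = IV.
Only C[1] changed, to 0xBE. In CBC, a change in C_i garbles P_i and flips the same bit in P_{i+1}. Decrypting the received ciphertext:
P[1]: D(K, 0xBE) = 0x37; 0x37 ⊕ 0xBD = 0x8A.
P[2]: D(K, 0x4A) = 0x0A; 0x0A ⊕ 0xBE = 0xB4.
P[3]: D(K, 0x87) = 0x79; 0x79 ⊕ 0x4A = 0x33.
P[4]: D(K, 0x7A) = 0x06; 0x06 ⊕ 0x87 = 0x81.
P[5]: D(K, 0xD4) = 0xAD; 0xAD ⊕ 0x7A = 0xD7.
P[6]: D(K, 0x30) = 0x94; 0x94 ⊕ 0xD4 = 0x40.
Blocks that differ from the original plaintext: P[1], P[2].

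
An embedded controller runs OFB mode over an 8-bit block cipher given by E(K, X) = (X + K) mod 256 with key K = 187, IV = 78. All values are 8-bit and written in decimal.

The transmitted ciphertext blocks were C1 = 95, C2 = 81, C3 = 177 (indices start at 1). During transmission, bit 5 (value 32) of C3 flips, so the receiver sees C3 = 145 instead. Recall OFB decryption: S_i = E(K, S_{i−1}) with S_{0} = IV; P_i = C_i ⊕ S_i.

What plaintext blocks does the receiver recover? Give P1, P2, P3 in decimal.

Only C3 changed, to 145. In OFB, a change in C_i flips the same bit in P_i only; the keystream is unaffected. Decrypting the received ciphertext:
P1: S = E(K, 78) = 9; 95 ⊕ 9 = 86.
P2: S = E(K, 9) = 196; 81 ⊕ 196 = 149.
P3: S = E(K, 196) = 127; 145 ⊕ 127 = 238.
Blocks that differ from the original plaintext: P3.

P1 = 86, P2 = 149, P3 = 238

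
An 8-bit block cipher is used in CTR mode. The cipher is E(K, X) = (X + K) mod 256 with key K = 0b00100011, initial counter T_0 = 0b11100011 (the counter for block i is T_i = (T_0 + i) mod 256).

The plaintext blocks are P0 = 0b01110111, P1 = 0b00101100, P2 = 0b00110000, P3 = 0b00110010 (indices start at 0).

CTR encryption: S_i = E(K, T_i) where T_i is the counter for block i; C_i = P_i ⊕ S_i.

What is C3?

C3 = 0b00111011

C0: T = 0b11100011, S = E(K, T) = 0b00000110; 0b01110111 ⊕ 0b00000110 = 0b01110001.
C1: T = 0b11100100, S = E(K, T) = 0b00000111; 0b00101100 ⊕ 0b00000111 = 0b00101011.
C2: T = 0b11100101, S = E(K, T) = 0b00001000; 0b00110000 ⊕ 0b00001000 = 0b00111000.
C3: T = 0b11100110, S = E(K, T) = 0b00001001; 0b00110010 ⊕ 0b00001001 = 0b00111011.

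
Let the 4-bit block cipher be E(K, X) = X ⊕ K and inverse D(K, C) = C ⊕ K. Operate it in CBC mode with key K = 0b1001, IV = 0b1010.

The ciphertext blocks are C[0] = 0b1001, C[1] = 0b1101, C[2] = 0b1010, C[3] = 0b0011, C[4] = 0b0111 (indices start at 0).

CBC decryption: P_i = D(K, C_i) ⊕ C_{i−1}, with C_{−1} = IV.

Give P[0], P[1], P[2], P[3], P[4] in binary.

P[0]: D(K, 0b1001) = 0b0000; 0b0000 ⊕ 0b1010 = 0b1010.
P[1]: D(K, 0b1101) = 0b0100; 0b0100 ⊕ 0b1001 = 0b1101.
P[2]: D(K, 0b1010) = 0b0011; 0b0011 ⊕ 0b1101 = 0b1110.
P[3]: D(K, 0b0011) = 0b1010; 0b1010 ⊕ 0b1010 = 0b0000.
P[4]: D(K, 0b0111) = 0b1110; 0b1110 ⊕ 0b0011 = 0b1101.

P[0] = 0b1010, P[1] = 0b1101, P[2] = 0b1110, P[3] = 0b0000, P[4] = 0b1101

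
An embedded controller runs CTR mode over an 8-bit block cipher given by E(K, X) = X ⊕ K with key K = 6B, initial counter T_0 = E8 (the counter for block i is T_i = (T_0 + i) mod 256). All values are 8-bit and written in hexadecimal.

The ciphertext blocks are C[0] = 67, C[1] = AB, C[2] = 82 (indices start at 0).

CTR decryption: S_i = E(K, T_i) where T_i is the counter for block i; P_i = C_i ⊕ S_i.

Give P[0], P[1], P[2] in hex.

P[0] = E4, P[1] = 29, P[2] = 03

P[0]: T = E8, S = E(K, T) = 83; 67 ⊕ 83 = E4.
P[1]: T = E9, S = E(K, T) = 82; AB ⊕ 82 = 29.
P[2]: T = EA, S = E(K, T) = 81; 82 ⊕ 81 = 03.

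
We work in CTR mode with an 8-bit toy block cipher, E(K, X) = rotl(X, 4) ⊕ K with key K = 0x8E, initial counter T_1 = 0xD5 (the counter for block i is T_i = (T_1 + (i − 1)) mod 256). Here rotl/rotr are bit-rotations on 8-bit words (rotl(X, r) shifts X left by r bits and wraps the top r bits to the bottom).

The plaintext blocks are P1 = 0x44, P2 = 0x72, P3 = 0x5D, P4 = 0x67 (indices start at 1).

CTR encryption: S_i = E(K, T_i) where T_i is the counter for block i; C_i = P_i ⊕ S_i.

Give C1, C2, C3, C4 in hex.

C1 = 0x97, C2 = 0x91, C3 = 0xAE, C4 = 0x64

C1: T = 0xD5, S = E(K, T) = 0xD3; 0x44 ⊕ 0xD3 = 0x97.
C2: T = 0xD6, S = E(K, T) = 0xE3; 0x72 ⊕ 0xE3 = 0x91.
C3: T = 0xD7, S = E(K, T) = 0xF3; 0x5D ⊕ 0xF3 = 0xAE.
C4: T = 0xD8, S = E(K, T) = 0x03; 0x67 ⊕ 0x03 = 0x64.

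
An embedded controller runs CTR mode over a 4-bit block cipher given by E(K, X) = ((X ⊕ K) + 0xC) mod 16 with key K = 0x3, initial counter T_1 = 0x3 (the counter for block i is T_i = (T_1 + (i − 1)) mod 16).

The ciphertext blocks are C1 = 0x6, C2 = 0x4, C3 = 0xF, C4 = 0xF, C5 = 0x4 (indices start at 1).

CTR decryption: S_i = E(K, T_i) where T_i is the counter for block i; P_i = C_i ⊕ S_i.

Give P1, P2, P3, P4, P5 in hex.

P1 = 0xA, P2 = 0x7, P3 = 0xD, P4 = 0xE, P5 = 0x4

P1: T = 0x3, S = E(K, T) = 0xC; 0x6 ⊕ 0xC = 0xA.
P2: T = 0x4, S = E(K, T) = 0x3; 0x4 ⊕ 0x3 = 0x7.
P3: T = 0x5, S = E(K, T) = 0x2; 0xF ⊕ 0x2 = 0xD.
P4: T = 0x6, S = E(K, T) = 0x1; 0xF ⊕ 0x1 = 0xE.
P5: T = 0x7, S = E(K, T) = 0x0; 0x4 ⊕ 0x0 = 0x4.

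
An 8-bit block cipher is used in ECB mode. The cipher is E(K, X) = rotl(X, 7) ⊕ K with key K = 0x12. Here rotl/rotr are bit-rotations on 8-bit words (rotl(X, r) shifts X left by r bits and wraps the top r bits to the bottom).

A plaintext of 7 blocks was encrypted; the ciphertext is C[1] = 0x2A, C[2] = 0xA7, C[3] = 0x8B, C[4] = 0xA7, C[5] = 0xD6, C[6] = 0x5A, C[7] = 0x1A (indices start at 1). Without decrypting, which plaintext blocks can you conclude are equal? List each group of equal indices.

ECB encrypts each block independently with the same key, so equal ciphertext blocks imply equal plaintext blocks.
C[2] = C[4] = 0xA7, so P[2] = P[4].

P[2] = P[4]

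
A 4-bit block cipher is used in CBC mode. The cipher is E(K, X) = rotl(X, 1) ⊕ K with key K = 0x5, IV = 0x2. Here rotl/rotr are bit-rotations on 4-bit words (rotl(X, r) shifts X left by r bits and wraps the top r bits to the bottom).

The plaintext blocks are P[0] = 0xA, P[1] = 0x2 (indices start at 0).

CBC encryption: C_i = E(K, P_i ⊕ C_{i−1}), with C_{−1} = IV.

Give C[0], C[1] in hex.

C[0] = 0x4, C[1] = 0x9

C[0]: P[0] ⊕ 0x2 = 0x8; E(K, 0x8) = 0x4.
C[1]: P[1] ⊕ 0x4 = 0x6; E(K, 0x6) = 0x9.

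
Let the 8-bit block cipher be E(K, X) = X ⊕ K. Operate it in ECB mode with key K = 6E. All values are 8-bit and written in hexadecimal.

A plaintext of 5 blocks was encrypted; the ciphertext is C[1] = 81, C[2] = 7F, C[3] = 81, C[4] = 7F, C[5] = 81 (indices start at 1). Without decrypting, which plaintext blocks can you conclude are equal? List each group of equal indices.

ECB encrypts each block independently with the same key, so equal ciphertext blocks imply equal plaintext blocks.
C[1] = C[3] = C[5] = 81, so P[1] = P[3] = P[5].
C[2] = C[4] = 7F, so P[2] = P[4].

P[1] = P[3] = P[5]; P[2] = P[4]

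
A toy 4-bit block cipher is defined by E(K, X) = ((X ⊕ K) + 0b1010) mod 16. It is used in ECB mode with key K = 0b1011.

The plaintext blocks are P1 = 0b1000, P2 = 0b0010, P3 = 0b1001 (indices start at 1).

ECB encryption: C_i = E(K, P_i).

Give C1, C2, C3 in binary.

C1 = 0b1101, C2 = 0b0011, C3 = 0b1100

C1: E(K, 0b1000) = 0b1101.
C2: E(K, 0b0010) = 0b0011.
C3: E(K, 0b1001) = 0b1100.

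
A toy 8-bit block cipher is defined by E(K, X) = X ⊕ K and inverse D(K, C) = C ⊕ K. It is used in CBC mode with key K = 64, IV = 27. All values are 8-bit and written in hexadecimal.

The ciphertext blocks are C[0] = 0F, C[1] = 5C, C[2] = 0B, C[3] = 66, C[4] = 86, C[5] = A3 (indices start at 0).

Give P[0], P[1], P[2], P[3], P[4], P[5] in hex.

CBC decryption: P_i = D(K, C_i) ⊕ C_{i−1}, with C_{−1} = IV.
P[0]: D(K, 0F) = 6B; 6B ⊕ 27 = 4C.
P[1]: D(K, 5C) = 38; 38 ⊕ 0F = 37.
P[2]: D(K, 0B) = 6F; 6F ⊕ 5C = 33.
P[3]: D(K, 66) = 02; 02 ⊕ 0B = 09.
P[4]: D(K, 86) = E2; E2 ⊕ 66 = 84.
P[5]: D(K, A3) = C7; C7 ⊕ 86 = 41.

P[0] = 4C, P[1] = 37, P[2] = 33, P[3] = 09, P[4] = 84, P[5] = 41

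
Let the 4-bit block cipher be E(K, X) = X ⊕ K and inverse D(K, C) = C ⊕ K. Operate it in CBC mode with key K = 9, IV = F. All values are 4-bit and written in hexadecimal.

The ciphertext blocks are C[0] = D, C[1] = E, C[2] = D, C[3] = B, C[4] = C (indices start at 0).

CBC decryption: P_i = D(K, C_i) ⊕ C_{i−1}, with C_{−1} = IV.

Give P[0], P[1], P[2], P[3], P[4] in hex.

P[0] = B, P[1] = A, P[2] = A, P[3] = F, P[4] = E

P[0]: D(K, D) = 4; 4 ⊕ F = B.
P[1]: D(K, E) = 7; 7 ⊕ D = A.
P[2]: D(K, D) = 4; 4 ⊕ E = A.
P[3]: D(K, B) = 2; 2 ⊕ D = F.
P[4]: D(K, C) = 5; 5 ⊕ B = E.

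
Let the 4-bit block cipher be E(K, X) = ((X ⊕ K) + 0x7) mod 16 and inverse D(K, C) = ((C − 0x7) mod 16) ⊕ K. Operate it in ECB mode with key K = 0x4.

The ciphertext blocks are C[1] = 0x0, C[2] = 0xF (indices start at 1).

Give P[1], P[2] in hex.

P[1] = 0xD, P[2] = 0xC

ECB decryption: P_i = D(K, C_i).
P[1]: D(K, 0x0) = 0xD.
P[2]: D(K, 0xF) = 0xC.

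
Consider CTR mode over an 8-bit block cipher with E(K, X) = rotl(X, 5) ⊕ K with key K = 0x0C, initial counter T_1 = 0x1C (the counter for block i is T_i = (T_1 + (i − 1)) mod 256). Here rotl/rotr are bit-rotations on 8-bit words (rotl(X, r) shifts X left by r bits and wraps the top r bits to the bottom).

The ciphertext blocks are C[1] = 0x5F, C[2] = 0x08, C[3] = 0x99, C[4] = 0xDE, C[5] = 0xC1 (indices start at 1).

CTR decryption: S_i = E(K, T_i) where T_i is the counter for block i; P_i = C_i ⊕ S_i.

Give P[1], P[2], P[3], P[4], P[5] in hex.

P[1]: T = 0x1C, S = E(K, T) = 0x8F; 0x5F ⊕ 0x8F = 0xD0.
P[2]: T = 0x1D, S = E(K, T) = 0xAF; 0x08 ⊕ 0xAF = 0xA7.
P[3]: T = 0x1E, S = E(K, T) = 0xCF; 0x99 ⊕ 0xCF = 0x56.
P[4]: T = 0x1F, S = E(K, T) = 0xEF; 0xDE ⊕ 0xEF = 0x31.
P[5]: T = 0x20, S = E(K, T) = 0x08; 0xC1 ⊕ 0x08 = 0xC9.

P[1] = 0xD0, P[2] = 0xA7, P[3] = 0x56, P[4] = 0x31, P[5] = 0xC9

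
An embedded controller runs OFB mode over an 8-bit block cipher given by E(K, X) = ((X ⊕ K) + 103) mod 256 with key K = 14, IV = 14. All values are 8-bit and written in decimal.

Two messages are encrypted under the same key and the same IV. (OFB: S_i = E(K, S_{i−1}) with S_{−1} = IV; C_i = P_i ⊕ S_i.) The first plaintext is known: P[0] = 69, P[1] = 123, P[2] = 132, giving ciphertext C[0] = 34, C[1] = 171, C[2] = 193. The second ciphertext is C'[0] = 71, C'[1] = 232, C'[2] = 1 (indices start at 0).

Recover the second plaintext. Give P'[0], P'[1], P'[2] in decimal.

P'[0] = 32, P'[1] = 56, P'[2] = 68

In OFB with a reused IV, both messages share the same keystream S_i, so C_i ⊕ C'_i = P_i ⊕ P'_i and thus P'_i = P_i ⊕ C_i ⊕ C'_i.
P'[0]: 69 ⊕ 34 ⊕ 71 = 32.
P'[1]: 123 ⊕ 171 ⊕ 232 = 56.
P'[2]: 132 ⊕ 193 ⊕ 1 = 68.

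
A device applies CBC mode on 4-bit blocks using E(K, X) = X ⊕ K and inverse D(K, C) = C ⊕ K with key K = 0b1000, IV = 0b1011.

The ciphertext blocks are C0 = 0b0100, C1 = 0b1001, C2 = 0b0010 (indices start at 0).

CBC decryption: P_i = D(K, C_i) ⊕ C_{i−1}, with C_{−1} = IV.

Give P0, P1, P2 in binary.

P0 = 0b0111, P1 = 0b0101, P2 = 0b0011

P0: D(K, 0b0100) = 0b1100; 0b1100 ⊕ 0b1011 = 0b0111.
P1: D(K, 0b1001) = 0b0001; 0b0001 ⊕ 0b0100 = 0b0101.
P2: D(K, 0b0010) = 0b1010; 0b1010 ⊕ 0b1001 = 0b0011.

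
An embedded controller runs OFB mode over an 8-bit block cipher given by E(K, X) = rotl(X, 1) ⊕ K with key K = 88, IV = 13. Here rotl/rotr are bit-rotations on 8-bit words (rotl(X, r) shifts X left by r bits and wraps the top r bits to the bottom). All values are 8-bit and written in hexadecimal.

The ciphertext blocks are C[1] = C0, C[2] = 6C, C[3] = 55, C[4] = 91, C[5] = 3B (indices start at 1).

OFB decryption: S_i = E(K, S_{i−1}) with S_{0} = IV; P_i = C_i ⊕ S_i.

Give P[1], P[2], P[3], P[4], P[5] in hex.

P[1]: S = E(K, 13) = AE; C0 ⊕ AE = 6E.
P[2]: S = E(K, AE) = D5; 6C ⊕ D5 = B9.
P[3]: S = E(K, D5) = 23; 55 ⊕ 23 = 76.
P[4]: S = E(K, 23) = CE; 91 ⊕ CE = 5F.
P[5]: S = E(K, CE) = 15; 3B ⊕ 15 = 2E.

P[1] = 6E, P[2] = B9, P[3] = 76, P[4] = 5F, P[5] = 2E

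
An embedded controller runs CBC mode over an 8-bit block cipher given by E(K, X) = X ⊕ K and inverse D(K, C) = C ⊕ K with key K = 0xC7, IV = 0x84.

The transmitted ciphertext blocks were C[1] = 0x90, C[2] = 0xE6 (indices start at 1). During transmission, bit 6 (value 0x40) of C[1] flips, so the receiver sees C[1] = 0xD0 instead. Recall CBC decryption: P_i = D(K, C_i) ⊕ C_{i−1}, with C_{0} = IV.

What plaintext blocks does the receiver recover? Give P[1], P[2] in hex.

Only C[1] changed, to 0xD0. In CBC, a change in C_i garbles P_i and flips the same bit in P_{i+1}. Decrypting the received ciphertext:
P[1]: D(K, 0xD0) = 0x17; 0x17 ⊕ 0x84 = 0x93.
P[2]: D(K, 0xE6) = 0x21; 0x21 ⊕ 0xD0 = 0xF1.
Blocks that differ from the original plaintext: P[1], P[2].

P[1] = 0x93, P[2] = 0xF1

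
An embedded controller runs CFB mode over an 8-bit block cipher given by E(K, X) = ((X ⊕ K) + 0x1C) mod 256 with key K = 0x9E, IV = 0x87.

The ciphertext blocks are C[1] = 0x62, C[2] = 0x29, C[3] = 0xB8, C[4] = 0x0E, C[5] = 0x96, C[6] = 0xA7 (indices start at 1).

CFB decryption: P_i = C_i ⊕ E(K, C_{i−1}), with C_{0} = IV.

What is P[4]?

P[4]: E(K, 0xB8) = 0x42; 0x0E ⊕ 0x42 = 0x4C.

P[4] = 0x4C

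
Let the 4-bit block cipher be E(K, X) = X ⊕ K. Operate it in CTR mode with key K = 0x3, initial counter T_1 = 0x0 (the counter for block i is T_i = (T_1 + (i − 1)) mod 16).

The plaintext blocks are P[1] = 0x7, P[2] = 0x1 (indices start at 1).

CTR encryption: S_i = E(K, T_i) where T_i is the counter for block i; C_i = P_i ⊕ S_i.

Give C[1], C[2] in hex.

C[1]: T = 0x0, S = E(K, T) = 0x3; 0x7 ⊕ 0x3 = 0x4.
C[2]: T = 0x1, S = E(K, T) = 0x2; 0x1 ⊕ 0x2 = 0x3.

C[1] = 0x4, C[2] = 0x3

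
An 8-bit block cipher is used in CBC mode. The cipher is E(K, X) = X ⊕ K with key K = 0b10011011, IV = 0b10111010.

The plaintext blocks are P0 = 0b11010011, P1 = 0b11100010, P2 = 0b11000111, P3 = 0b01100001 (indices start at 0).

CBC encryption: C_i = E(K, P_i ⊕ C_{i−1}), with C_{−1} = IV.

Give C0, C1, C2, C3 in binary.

C0: P0 ⊕ 0b10111010 = 0b01101001; E(K, 0b01101001) = 0b11110010.
C1: P1 ⊕ 0b11110010 = 0b00010000; E(K, 0b00010000) = 0b10001011.
C2: P2 ⊕ 0b10001011 = 0b01001100; E(K, 0b01001100) = 0b11010111.
C3: P3 ⊕ 0b11010111 = 0b10110110; E(K, 0b10110110) = 0b00101101.

C0 = 0b11110010, C1 = 0b10001011, C2 = 0b11010111, C3 = 0b00101101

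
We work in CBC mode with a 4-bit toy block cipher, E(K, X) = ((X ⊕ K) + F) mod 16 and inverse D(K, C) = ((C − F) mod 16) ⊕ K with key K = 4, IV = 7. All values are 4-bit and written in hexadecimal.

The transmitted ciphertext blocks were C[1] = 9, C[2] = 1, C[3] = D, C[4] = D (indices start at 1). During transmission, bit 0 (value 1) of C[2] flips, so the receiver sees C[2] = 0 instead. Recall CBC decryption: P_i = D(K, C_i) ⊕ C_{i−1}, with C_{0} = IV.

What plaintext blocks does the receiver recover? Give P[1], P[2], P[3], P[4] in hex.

P[1] = 9, P[2] = C, P[3] = A, P[4] = 7

Only C[2] changed, to 0. In CBC, a change in C_i garbles P_i and flips the same bit in P_{i+1}. Decrypting the received ciphertext:
P[1]: D(K, 9) = E; E ⊕ 7 = 9.
P[2]: D(K, 0) = 5; 5 ⊕ 9 = C.
P[3]: D(K, D) = A; A ⊕ 0 = A.
P[4]: D(K, D) = A; A ⊕ D = 7.
Blocks that differ from the original plaintext: P[2], P[3].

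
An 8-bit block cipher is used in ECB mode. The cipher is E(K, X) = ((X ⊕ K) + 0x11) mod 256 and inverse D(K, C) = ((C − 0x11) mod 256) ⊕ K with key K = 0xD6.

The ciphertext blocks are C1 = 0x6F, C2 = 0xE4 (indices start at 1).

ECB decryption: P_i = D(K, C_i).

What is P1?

P1: D(K, 0x6F) = 0x88.

P1 = 0x88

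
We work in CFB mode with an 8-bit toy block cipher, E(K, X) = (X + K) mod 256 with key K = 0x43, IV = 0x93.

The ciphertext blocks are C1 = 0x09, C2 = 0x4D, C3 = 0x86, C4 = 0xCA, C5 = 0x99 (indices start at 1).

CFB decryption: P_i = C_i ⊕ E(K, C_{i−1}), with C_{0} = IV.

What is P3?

P3: E(K, 0x4D) = 0x90; 0x86 ⊕ 0x90 = 0x16.

P3 = 0x16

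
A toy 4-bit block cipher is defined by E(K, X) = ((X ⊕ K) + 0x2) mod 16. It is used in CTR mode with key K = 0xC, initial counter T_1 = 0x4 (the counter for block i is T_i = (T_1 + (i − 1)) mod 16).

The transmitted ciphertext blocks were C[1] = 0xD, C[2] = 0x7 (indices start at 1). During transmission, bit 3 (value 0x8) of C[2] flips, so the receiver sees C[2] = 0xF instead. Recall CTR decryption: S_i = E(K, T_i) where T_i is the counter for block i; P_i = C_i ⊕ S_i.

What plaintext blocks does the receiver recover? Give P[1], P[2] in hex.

Only C[2] changed, to 0xF. In CTR, a change in C_i flips the same bit in P_i only; the keystream is unaffected. Decrypting the received ciphertext:
P[1]: T = 0x4, S = E(K, T) = 0xA; 0xD ⊕ 0xA = 0x7.
P[2]: T = 0x5, S = E(K, T) = 0xB; 0xF ⊕ 0xB = 0x4.
Blocks that differ from the original plaintext: P[2].

P[1] = 0x7, P[2] = 0x4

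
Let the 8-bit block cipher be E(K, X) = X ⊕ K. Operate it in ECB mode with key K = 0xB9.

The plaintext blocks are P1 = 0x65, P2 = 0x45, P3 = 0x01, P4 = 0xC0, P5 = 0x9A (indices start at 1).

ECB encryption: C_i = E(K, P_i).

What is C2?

C2 = 0xFC

C2: E(K, 0x45) = 0xFC.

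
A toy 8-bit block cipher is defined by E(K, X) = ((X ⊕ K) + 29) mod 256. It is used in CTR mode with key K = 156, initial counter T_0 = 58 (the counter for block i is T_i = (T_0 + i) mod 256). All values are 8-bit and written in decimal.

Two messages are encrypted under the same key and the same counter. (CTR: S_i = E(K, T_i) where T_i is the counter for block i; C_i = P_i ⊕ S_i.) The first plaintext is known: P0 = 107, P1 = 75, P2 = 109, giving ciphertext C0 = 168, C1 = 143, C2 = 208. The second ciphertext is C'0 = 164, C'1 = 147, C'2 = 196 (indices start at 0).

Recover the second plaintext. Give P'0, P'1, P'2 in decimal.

In CTR with a reused counter, both messages share the same keystream S_i, so C_i ⊕ C'_i = P_i ⊕ P'_i and thus P'_i = P_i ⊕ C_i ⊕ C'_i.
P'0: 107 ⊕ 168 ⊕ 164 = 103.
P'1: 75 ⊕ 143 ⊕ 147 = 87.
P'2: 109 ⊕ 208 ⊕ 196 = 121.

P'0 = 103, P'1 = 87, P'2 = 121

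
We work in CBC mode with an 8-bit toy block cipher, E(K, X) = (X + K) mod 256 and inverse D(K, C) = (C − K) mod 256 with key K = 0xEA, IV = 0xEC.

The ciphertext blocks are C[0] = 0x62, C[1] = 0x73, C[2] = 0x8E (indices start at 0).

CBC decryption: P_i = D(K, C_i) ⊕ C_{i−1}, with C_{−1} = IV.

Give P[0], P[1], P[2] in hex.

P[0] = 0x94, P[1] = 0xEB, P[2] = 0xD7

P[0]: D(K, 0x62) = 0x78; 0x78 ⊕ 0xEC = 0x94.
P[1]: D(K, 0x73) = 0x89; 0x89 ⊕ 0x62 = 0xEB.
P[2]: D(K, 0x8E) = 0xA4; 0xA4 ⊕ 0x73 = 0xD7.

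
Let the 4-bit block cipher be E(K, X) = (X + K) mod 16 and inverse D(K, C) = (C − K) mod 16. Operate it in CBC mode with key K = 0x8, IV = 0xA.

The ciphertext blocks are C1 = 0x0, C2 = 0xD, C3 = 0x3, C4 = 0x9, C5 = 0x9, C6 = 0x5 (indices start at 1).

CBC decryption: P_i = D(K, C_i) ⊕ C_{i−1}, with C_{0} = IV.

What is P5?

P5 = 0x8

P5: D(K, 0x9) = 0x1; 0x1 ⊕ 0x9 = 0x8.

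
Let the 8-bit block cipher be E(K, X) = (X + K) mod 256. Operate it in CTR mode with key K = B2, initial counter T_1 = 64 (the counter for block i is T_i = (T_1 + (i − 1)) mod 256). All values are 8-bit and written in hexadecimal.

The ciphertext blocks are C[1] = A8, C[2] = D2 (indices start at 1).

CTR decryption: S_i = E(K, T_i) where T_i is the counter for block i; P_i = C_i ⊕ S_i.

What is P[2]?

P[2] = C5

P[2]: T = 65, S = E(K, T) = 17; D2 ⊕ 17 = C5.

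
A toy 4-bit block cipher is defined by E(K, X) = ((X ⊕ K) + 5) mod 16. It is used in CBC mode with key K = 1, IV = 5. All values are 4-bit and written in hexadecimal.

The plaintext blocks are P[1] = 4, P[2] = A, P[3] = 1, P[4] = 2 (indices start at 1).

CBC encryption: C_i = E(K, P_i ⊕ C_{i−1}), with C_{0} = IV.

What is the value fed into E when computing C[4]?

C[1]: P[1] ⊕ 5 = 1; E(K, 1) = 5.
C[2]: P[2] ⊕ 5 = F; E(K, F) = 3.
C[3]: P[3] ⊕ 3 = 2; E(K, 2) = 8.
C[4]: P[4] ⊕ 8 = A; E(K, A) = 0.
So the input to E for block [4] is A.

A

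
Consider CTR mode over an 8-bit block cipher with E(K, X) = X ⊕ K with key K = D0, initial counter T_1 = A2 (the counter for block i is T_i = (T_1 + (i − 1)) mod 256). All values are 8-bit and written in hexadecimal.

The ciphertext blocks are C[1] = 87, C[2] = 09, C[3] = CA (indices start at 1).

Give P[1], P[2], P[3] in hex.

CTR decryption: S_i = E(K, T_i) where T_i is the counter for block i; P_i = C_i ⊕ S_i.
P[1]: T = A2, S = E(K, T) = 72; 87 ⊕ 72 = F5.
P[2]: T = A3, S = E(K, T) = 73; 09 ⊕ 73 = 7A.
P[3]: T = A4, S = E(K, T) = 74; CA ⊕ 74 = BE.

P[1] = F5, P[2] = 7A, P[3] = BE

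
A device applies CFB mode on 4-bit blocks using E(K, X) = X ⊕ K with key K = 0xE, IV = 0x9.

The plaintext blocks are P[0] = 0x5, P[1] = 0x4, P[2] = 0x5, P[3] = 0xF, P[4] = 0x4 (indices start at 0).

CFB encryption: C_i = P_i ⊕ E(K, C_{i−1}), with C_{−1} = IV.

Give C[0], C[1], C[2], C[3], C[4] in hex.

C[0]: E(K, 0x9) = 0x7; 0x5 ⊕ 0x7 = 0x2.
C[1]: E(K, 0x2) = 0xC; 0x4 ⊕ 0xC = 0x8.
C[2]: E(K, 0x8) = 0x6; 0x5 ⊕ 0x6 = 0x3.
C[3]: E(K, 0x3) = 0xD; 0xF ⊕ 0xD = 0x2.
C[4]: E(K, 0x2) = 0xC; 0x4 ⊕ 0xC = 0x8.

C[0] = 0x2, C[1] = 0x8, C[2] = 0x3, C[3] = 0x2, C[4] = 0x8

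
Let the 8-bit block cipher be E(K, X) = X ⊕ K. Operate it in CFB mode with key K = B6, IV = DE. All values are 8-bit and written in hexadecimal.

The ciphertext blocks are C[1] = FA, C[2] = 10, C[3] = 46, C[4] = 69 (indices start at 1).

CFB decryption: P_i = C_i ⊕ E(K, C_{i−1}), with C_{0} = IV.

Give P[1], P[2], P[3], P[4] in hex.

P[1]: E(K, DE) = 68; FA ⊕ 68 = 92.
P[2]: E(K, FA) = 4C; 10 ⊕ 4C = 5C.
P[3]: E(K, 10) = A6; 46 ⊕ A6 = E0.
P[4]: E(K, 46) = F0; 69 ⊕ F0 = 99.

P[1] = 92, P[2] = 5C, P[3] = E0, P[4] = 99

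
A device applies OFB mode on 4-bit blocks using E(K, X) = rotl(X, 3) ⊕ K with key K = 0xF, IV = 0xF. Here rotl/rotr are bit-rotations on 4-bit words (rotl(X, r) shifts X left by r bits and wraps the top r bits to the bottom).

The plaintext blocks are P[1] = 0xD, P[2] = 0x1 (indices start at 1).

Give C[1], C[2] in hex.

OFB encryption: S_i = E(K, S_{i−1}) with S_{0} = IV; C_i = P_i ⊕ S_i.
C[1]: S = E(K, 0xF) = 0x0; 0xD ⊕ 0x0 = 0xD.
C[2]: S = E(K, 0x0) = 0xF; 0x1 ⊕ 0xF = 0xE.

C[1] = 0xD, C[2] = 0xE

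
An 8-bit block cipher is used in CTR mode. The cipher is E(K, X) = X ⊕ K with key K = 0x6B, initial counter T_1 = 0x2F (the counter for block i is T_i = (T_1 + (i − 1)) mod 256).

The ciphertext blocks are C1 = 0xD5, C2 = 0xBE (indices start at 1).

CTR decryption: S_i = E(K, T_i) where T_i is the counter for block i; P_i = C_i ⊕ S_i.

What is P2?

P2 = 0xE5

P2: T = 0x30, S = E(K, T) = 0x5B; 0xBE ⊕ 0x5B = 0xE5.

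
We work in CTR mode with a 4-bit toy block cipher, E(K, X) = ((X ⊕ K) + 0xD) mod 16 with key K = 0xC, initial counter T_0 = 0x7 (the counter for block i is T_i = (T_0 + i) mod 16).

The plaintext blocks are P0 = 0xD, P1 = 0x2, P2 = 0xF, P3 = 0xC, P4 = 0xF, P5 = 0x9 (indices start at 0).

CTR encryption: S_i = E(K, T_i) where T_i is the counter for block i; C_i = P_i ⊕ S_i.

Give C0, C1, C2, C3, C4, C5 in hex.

C0: T = 0x7, S = E(K, T) = 0x8; 0xD ⊕ 0x8 = 0x5.
C1: T = 0x8, S = E(K, T) = 0x1; 0x2 ⊕ 0x1 = 0x3.
C2: T = 0x9, S = E(K, T) = 0x2; 0xF ⊕ 0x2 = 0xD.
C3: T = 0xA, S = E(K, T) = 0x3; 0xC ⊕ 0x3 = 0xF.
C4: T = 0xB, S = E(K, T) = 0x4; 0xF ⊕ 0x4 = 0xB.
C5: T = 0xC, S = E(K, T) = 0xD; 0x9 ⊕ 0xD = 0x4.

C0 = 0x5, C1 = 0x3, C2 = 0xD, C3 = 0xF, C4 = 0xB, C5 = 0x4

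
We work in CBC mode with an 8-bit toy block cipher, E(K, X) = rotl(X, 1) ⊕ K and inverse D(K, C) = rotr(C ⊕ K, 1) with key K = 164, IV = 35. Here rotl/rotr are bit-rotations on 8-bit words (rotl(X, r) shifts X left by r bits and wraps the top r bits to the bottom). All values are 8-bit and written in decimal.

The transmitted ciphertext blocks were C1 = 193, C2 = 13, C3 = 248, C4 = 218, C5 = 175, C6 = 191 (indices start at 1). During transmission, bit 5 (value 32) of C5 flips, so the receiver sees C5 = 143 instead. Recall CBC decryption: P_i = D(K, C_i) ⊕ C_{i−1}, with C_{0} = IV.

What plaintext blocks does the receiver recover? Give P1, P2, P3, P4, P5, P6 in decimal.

Only C5 changed, to 143. In CBC, a change in C_i garbles P_i and flips the same bit in P_{i+1}. Decrypting the received ciphertext:
P1: D(K, 193) = 178; 178 ⊕ 35 = 145.
P2: D(K, 13) = 212; 212 ⊕ 193 = 21.
P3: D(K, 248) = 46; 46 ⊕ 13 = 35.
P4: D(K, 218) = 63; 63 ⊕ 248 = 199.
P5: D(K, 143) = 149; 149 ⊕ 218 = 79.
P6: D(K, 191) = 141; 141 ⊕ 143 = 2.
Blocks that differ from the original plaintext: P5, P6.

P1 = 145, P2 = 21, P3 = 35, P4 = 199, P5 = 79, P6 = 2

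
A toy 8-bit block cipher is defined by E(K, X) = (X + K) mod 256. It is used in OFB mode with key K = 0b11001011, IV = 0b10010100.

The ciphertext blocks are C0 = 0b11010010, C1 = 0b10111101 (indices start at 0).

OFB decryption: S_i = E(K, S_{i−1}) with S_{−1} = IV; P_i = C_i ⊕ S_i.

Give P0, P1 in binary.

P0 = 0b10001101, P1 = 0b10010111

P0: S = E(K, 0b10010100) = 0b01011111; 0b11010010 ⊕ 0b01011111 = 0b10001101.
P1: S = E(K, 0b01011111) = 0b00101010; 0b10111101 ⊕ 0b00101010 = 0b10010111.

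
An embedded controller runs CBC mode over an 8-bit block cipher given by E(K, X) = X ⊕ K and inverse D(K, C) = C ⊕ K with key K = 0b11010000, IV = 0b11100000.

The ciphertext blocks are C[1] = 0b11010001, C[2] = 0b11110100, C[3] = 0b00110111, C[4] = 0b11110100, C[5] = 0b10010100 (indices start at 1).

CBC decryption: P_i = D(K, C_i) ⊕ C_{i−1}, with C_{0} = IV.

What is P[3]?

P[3]: D(K, 0b00110111) = 0b11100111; 0b11100111 ⊕ 0b11110100 = 0b00010011.

P[3] = 0b00010011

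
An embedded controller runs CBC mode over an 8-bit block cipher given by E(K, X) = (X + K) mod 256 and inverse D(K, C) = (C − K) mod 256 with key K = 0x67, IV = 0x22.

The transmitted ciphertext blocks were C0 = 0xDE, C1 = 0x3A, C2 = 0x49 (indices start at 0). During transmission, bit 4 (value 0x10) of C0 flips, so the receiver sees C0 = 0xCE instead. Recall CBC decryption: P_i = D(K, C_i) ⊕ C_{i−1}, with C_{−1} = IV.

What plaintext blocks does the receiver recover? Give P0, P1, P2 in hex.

P0 = 0x45, P1 = 0x1D, P2 = 0xD8

Only C0 changed, to 0xCE. In CBC, a change in C_i garbles P_i and flips the same bit in P_{i+1}. Decrypting the received ciphertext:
P0: D(K, 0xCE) = 0x67; 0x67 ⊕ 0x22 = 0x45.
P1: D(K, 0x3A) = 0xD3; 0xD3 ⊕ 0xCE = 0x1D.
P2: D(K, 0x49) = 0xE2; 0xE2 ⊕ 0x3A = 0xD8.
Blocks that differ from the original plaintext: P0, P1.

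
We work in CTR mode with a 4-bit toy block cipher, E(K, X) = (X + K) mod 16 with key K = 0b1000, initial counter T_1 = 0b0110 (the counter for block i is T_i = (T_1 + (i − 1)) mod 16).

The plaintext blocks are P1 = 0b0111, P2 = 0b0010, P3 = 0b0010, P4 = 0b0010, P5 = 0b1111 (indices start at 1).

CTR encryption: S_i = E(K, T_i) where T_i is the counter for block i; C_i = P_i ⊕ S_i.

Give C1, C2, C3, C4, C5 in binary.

C1: T = 0b0110, S = E(K, T) = 0b1110; 0b0111 ⊕ 0b1110 = 0b1001.
C2: T = 0b0111, S = E(K, T) = 0b1111; 0b0010 ⊕ 0b1111 = 0b1101.
C3: T = 0b1000, S = E(K, T) = 0b0000; 0b0010 ⊕ 0b0000 = 0b0010.
C4: T = 0b1001, S = E(K, T) = 0b0001; 0b0010 ⊕ 0b0001 = 0b0011.
C5: T = 0b1010, S = E(K, T) = 0b0010; 0b1111 ⊕ 0b0010 = 0b1101.

C1 = 0b1001, C2 = 0b1101, C3 = 0b0010, C4 = 0b0011, C5 = 0b1101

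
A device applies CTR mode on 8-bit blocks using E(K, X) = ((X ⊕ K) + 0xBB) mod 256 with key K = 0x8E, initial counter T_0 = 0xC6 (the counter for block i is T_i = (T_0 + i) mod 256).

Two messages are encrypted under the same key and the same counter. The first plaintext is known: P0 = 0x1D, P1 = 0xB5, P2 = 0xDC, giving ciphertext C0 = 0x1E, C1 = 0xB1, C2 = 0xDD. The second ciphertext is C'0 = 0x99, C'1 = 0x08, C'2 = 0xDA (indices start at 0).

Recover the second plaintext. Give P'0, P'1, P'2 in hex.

In CTR with a reused counter, both messages share the same keystream S_i, so C_i ⊕ C'_i = P_i ⊕ P'_i and thus P'_i = P_i ⊕ C_i ⊕ C'_i.
P'0: 0x1D ⊕ 0x1E ⊕ 0x99 = 0x9A.
P'1: 0xB5 ⊕ 0xB1 ⊕ 0x08 = 0x0C.
P'2: 0xDC ⊕ 0xDD ⊕ 0xDA = 0xDB.

P'0 = 0x9A, P'1 = 0x0C, P'2 = 0xDB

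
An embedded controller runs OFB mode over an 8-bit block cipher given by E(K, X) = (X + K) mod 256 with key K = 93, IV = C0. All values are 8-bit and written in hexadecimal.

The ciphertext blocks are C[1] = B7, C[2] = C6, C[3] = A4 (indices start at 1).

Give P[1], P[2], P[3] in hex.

OFB decryption: S_i = E(K, S_{i−1}) with S_{0} = IV; P_i = C_i ⊕ S_i.
P[1]: S = E(K, C0) = 53; B7 ⊕ 53 = E4.
P[2]: S = E(K, 53) = E6; C6 ⊕ E6 = 20.
P[3]: S = E(K, E6) = 79; A4 ⊕ 79 = DD.

P[1] = E4, P[2] = 20, P[3] = DD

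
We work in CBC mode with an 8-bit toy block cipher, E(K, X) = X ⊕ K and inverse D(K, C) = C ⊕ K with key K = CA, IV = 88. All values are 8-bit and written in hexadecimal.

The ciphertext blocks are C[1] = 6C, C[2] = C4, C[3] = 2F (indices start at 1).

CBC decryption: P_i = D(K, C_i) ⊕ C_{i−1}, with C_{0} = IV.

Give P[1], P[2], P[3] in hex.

P[1] = 2E, P[2] = 62, P[3] = 21

P[1]: D(K, 6C) = A6; A6 ⊕ 88 = 2E.
P[2]: D(K, C4) = 0E; 0E ⊕ 6C = 62.
P[3]: D(K, 2F) = E5; E5 ⊕ C4 = 21.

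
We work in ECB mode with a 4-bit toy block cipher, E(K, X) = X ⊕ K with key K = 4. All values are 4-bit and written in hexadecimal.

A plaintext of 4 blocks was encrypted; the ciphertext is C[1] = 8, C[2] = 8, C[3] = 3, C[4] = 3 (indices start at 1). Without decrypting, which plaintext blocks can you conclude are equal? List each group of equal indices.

ECB encrypts each block independently with the same key, so equal ciphertext blocks imply equal plaintext blocks.
C[1] = C[2] = 8, so P[1] = P[2].
C[3] = C[4] = 3, so P[3] = P[4].

P[1] = P[2]; P[3] = P[4]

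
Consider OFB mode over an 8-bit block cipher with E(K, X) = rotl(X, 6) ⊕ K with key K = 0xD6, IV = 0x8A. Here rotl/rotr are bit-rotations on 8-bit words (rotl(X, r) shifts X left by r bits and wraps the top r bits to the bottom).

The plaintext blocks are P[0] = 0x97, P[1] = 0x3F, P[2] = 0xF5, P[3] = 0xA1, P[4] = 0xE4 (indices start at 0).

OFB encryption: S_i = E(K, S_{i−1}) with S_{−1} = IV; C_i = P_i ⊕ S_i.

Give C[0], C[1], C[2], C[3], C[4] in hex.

C[0]: S = E(K, 0x8A) = 0x74; 0x97 ⊕ 0x74 = 0xE3.
C[1]: S = E(K, 0x74) = 0xCB; 0x3F ⊕ 0xCB = 0xF4.
C[2]: S = E(K, 0xCB) = 0x24; 0xF5 ⊕ 0x24 = 0xD1.
C[3]: S = E(K, 0x24) = 0xDF; 0xA1 ⊕ 0xDF = 0x7E.
C[4]: S = E(K, 0xDF) = 0x21; 0xE4 ⊕ 0x21 = 0xC5.

C[0] = 0xE3, C[1] = 0xF4, C[2] = 0xD1, C[3] = 0x7E, C[4] = 0xC5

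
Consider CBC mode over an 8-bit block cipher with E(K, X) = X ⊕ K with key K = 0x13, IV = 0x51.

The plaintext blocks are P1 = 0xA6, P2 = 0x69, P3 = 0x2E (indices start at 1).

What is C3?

CBC encryption: C_i = E(K, P_i ⊕ C_{i−1}), with C_{0} = IV.
C1: P1 ⊕ 0x51 = 0xF7; E(K, 0xF7) = 0xE4.
C2: P2 ⊕ 0xE4 = 0x8D; E(K, 0x8D) = 0x9E.
C3: P3 ⊕ 0x9E = 0xB0; E(K, 0xB0) = 0xA3.

C3 = 0xA3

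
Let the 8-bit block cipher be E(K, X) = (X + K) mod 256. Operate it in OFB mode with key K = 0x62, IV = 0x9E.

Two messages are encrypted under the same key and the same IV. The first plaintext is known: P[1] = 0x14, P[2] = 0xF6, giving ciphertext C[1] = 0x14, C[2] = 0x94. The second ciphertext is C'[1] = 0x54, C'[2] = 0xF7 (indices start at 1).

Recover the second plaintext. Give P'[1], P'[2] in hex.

In OFB with a reused IV, both messages share the same keystream S_i, so C_i ⊕ C'_i = P_i ⊕ P'_i and thus P'_i = P_i ⊕ C_i ⊕ C'_i.
P'[1]: 0x14 ⊕ 0x14 ⊕ 0x54 = 0x54.
P'[2]: 0xF6 ⊕ 0x94 ⊕ 0xF7 = 0x95.

P'[1] = 0x54, P'[2] = 0x95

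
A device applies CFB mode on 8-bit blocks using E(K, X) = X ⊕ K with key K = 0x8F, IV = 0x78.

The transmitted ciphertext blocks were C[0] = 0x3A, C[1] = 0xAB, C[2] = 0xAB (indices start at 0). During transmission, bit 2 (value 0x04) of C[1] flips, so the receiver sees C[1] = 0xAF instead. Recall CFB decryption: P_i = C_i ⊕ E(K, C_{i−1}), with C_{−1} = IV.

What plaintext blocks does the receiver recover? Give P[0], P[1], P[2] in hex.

Only C[1] changed, to 0xAF. In CFB, a change in C_i flips the same bit in P_i and garbles P_{i+1}. Decrypting the received ciphertext:
P[0]: E(K, 0x78) = 0xF7; 0x3A ⊕ 0xF7 = 0xCD.
P[1]: E(K, 0x3A) = 0xB5; 0xAF ⊕ 0xB5 = 0x1A.
P[2]: E(K, 0xAF) = 0x20; 0xAB ⊕ 0x20 = 0x8B.
Blocks that differ from the original plaintext: P[1], P[2].

P[0] = 0xCD, P[1] = 0x1A, P[2] = 0x8B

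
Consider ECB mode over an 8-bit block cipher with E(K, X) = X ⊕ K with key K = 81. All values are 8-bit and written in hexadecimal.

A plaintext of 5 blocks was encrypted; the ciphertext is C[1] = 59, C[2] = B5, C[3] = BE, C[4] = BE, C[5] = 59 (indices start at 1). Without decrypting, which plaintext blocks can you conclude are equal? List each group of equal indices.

ECB encrypts each block independently with the same key, so equal ciphertext blocks imply equal plaintext blocks.
C[1] = C[5] = 59, so P[1] = P[5].
C[3] = C[4] = BE, so P[3] = P[4].

P[1] = P[5]; P[3] = P[4]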